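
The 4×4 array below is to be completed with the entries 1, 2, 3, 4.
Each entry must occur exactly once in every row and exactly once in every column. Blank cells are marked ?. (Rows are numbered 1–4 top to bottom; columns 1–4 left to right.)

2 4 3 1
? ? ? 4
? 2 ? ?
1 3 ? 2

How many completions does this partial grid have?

Row 2, column 1: eliminating its row and column leaves {3}.
Row 2, column 2: eliminating its row and column leaves {1}.
Row 2, column 3: eliminating its row and column leaves {1, 2}.
Row 3, column 1: eliminating its row and column leaves {3, 4}.
Row 3, column 3: eliminating its row and column leaves {1, 4}.
Row 3, column 4: eliminating its row and column leaves {3}.
Row 4, column 3: eliminating its row and column leaves {4}.
Only one assignment across all blanks avoids any row or column repeat, giving 1 completion.

1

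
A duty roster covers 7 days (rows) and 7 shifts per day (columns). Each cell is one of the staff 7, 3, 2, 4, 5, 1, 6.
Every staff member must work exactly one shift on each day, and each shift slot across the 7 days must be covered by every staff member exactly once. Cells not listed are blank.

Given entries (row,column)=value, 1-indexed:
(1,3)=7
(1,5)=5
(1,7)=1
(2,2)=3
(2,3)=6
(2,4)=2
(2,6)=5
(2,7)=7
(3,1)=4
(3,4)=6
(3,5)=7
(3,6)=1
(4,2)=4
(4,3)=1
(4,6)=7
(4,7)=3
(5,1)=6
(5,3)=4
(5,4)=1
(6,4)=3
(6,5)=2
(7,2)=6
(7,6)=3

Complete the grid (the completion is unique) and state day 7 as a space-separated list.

5 6 2 7 1 3 4

Day 1, shift 2: day 1 has {7, 5, 1} and shift 2 has {3, 4, 6}, leaving only 2.
Day 1, shift 1: day 1 has {7, 2, 5, 1} and shift 1 has {4, 6}, leaving only 3.
Day 1, shift 4: day 1 has {7, 3, 2, 5, 1} and shift 4 has {3, 2, 1, 6}, leaving only 4.
Day 1, shift 6: day 1 has {7, 3, 2, 4, 5, 1} and shift 6 has {7, 3, 5, 1}, leaving only 6.
Day 2, shift 1: day 2 has {7, 3, 2, 5, 6} and shift 1 has {3, 4, 6}, leaving only 1.
Day 2, shift 5: day 2 has {7, 3, 2, 5, 1, 6} and shift 5 has {7, 2, 5}, leaving only 4.
Day 7, shift 5: day 7 has {3, 6} and shift 5 has {7, 2, 4, 5}, leaving only 1.
Day 3, shift 2: day 3 has {7, 4, 1, 6} and shift 2 has {3, 2, 4, 6}, leaving only 5.
Day 3, shift 7: day 3 has {7, 4, 5, 1, 6} and shift 7 has {7, 3, 1}, leaving only 2.
Day 3, shift 3: day 3 has {7, 2, 4, 5, 1, 6} and shift 3 has {7, 4, 1, 6}, leaving only 3.
Day 4, shift 4: day 4 has {7, 3, 4, 1} and shift 4 has {3, 2, 4, 1, 6}, leaving only 5.
Day 7, shift 4: day 7 has {3, 1, 6} and shift 4 has {3, 2, 4, 5, 1, 6}, leaving only 7.
Day 4, shift 1: day 4 has {7, 3, 4, 5, 1} and shift 1 has {3, 4, 1, 6}, leaving only 2.
Day 7, shift 1: day 7 has {7, 3, 1, 6} and shift 1 has {3, 2, 4, 1, 6}, leaving only 5.
Day 7, shift 3: day 7 has {7, 3, 5, 1, 6} and shift 3 has {7, 3, 4, 1, 6}, leaving only 2.
Day 7, shift 7: day 7 has {7, 3, 2, 5, 1, 6} and shift 7 has {7, 3, 2, 1}, leaving only 4.
So day 7 reads: 5 6 2 7 1 3 4.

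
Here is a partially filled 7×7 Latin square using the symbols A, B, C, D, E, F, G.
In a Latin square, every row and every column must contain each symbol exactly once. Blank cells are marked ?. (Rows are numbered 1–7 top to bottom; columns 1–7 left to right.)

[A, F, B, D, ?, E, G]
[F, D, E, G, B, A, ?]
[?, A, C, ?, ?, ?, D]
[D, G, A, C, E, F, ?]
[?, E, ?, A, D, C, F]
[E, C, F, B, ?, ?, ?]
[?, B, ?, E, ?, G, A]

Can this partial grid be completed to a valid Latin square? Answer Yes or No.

No

Row 6, column 7: row 6 together with column 7 already contain {A, B, C, D, E, F, G} — every symbol — so nothing can go there. The grid has no valid completion.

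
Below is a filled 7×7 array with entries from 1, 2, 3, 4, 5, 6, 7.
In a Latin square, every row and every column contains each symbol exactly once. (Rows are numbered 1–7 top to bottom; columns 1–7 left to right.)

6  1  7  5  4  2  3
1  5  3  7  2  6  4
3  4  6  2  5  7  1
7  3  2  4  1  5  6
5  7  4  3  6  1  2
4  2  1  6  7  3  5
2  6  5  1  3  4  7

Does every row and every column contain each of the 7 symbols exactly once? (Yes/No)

Yes

Each row is a permutation of the 7 symbols, and so is each column.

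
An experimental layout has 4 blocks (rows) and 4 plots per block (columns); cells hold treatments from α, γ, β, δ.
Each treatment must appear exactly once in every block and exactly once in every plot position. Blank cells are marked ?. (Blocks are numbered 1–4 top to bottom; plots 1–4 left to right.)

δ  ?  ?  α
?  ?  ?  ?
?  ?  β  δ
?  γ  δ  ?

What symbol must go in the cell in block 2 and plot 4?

Block 1, plot 2: block 1 has {α, δ} and plot 2 has {γ}, leaving only β.
Block 1, plot 3: block 1 has {α, β, δ} and plot 3 has {β, δ}, leaving only γ.
Block 2, plot 3: block 2 has {} and plot 3 has {γ, β, δ}, leaving only α.
Block 2, plot 2: block 2 has {α} and plot 2 has {γ, β}, leaving only δ.
Block 3, plot 2: block 3 has {β, δ} and plot 2 has {γ, β, δ}, leaving only α.
Block 3, plot 1: block 3 has {α, β, δ} and plot 1 has {δ}, leaving only γ.
Block 2, plot 1: block 2 has {α, δ} and plot 1 has {γ, δ}, leaving only β.
Block 2 already has {α, β, δ} and plot 4 already has {α, δ}, so block 2, plot 4 must be γ.

γ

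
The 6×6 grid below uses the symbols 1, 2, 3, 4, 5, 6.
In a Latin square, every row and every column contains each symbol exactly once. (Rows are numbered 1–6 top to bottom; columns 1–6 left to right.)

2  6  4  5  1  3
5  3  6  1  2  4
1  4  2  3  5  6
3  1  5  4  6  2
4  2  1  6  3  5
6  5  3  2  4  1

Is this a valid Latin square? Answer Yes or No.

Yes

Each row is a permutation of the 6 symbols, and so is each column.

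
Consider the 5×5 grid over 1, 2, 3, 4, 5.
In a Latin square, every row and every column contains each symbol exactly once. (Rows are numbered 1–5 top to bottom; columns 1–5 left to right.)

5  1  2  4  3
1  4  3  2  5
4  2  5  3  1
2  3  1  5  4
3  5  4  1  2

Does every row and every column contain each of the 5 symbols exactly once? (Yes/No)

Each row is a permutation of the 5 symbols, and so is each column.

Yes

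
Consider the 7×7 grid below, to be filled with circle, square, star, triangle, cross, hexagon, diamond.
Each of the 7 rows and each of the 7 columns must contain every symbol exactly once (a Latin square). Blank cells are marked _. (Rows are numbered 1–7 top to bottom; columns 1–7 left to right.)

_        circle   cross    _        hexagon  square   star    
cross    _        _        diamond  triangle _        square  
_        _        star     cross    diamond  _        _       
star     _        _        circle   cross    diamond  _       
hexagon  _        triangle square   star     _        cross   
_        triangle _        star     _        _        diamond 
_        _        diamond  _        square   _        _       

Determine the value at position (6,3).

hexagon

Row 1, column 4: row 1 has {circle, square, star, cross, hexagon} and column 4 has {circle, square, star, cross, diamond}, leaving only triangle.
Row 1, column 1: row 1 has {circle, square, star, triangle, cross, hexagon} and column 1 has {star, cross, hexagon}, leaving only diamond.
Row 5, column 2: row 5 has {square, star, triangle, cross, hexagon} and column 2 has {circle, triangle}, leaving only diamond.
Row 5, column 6: row 5 has {square, star, triangle, cross, hexagon, diamond} and column 6 has {square, diamond}, leaving only circle.
Row 6, column 5: row 6 has {star, triangle, diamond} and column 5 has {square, star, triangle, cross, hexagon, diamond}, leaving only circle.
Row 6, column 1: row 6 has {circle, star, triangle, diamond} and column 1 has {star, cross, hexagon, diamond}, leaving only square.
Row 6 already has {circle, square, star, triangle, diamond} and column 3 already has {star, triangle, cross, diamond}, so row 6, column 3 must be hexagon.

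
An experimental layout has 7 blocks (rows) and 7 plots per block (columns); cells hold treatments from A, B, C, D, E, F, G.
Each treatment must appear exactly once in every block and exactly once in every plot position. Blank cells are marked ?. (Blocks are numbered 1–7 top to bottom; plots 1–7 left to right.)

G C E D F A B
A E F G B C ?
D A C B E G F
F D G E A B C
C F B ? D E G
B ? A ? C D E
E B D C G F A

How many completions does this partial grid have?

1

Block 2, plot 7: eliminating its block and plot leaves {D}.
Block 5, plot 4: eliminating its block and plot leaves {A}.
Block 6, plot 2: eliminating its block and plot leaves {G}.
Block 6, plot 4: eliminating its block and plot leaves {F}.
Only one assignment across all blanks avoids any block or plot repeat, giving 1 completion.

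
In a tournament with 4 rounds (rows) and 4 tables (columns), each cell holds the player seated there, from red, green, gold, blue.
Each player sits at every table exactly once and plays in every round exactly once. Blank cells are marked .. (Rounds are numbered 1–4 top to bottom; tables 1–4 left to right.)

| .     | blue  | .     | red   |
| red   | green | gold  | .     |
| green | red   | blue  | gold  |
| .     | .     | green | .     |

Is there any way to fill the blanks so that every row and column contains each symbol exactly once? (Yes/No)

No

Round 1, table 3: round 1 together with table 3 already contain {red, green, gold, blue} — every symbol — so nothing can go there. The grid has no valid completion.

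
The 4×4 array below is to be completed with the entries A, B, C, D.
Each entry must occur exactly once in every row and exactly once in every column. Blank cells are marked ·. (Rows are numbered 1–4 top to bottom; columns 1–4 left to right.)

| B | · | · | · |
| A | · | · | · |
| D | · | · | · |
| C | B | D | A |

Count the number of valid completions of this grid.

Row 1, column 2: eliminating its row and column leaves {A, C, D}.
Row 1, column 3: eliminating its row and column leaves {A, C}.
Row 1, column 4: eliminating its row and column leaves {C, D}.
Row 2, column 2: eliminating its row and column leaves {C, D}.
Row 2, column 3: eliminating its row and column leaves {B, C}.
Row 2, column 4: eliminating its row and column leaves {B, C, D}.
Row 3, column 2: eliminating its row and column leaves {A, C}.
Row 3, column 3: eliminating its row and column leaves {A, B, C}.
Row 3, column 4: eliminating its row and column leaves {B, C}.
Enumerating the assignments across these blanks that avoid any row or column repeat gives 4 completions.

4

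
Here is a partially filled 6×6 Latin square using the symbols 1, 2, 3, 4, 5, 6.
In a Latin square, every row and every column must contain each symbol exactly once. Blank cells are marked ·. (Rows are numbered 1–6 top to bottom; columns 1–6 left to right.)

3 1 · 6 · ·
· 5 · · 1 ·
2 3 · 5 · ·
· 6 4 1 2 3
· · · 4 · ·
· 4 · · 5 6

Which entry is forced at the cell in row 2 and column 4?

3

Row 1, column 5: row 1 has {1, 3, 6} and column 5 has {1, 2, 5}, leaving only 4.
Row 3, column 5: row 3 has {2, 3, 5} and column 5 has {1, 2, 4, 5}, leaving only 6.
Row 3, column 3: row 3 has {2, 3, 5, 6} and column 3 has {4}, leaving only 1.
Row 3, column 6: row 3 has {1, 2, 3, 5, 6} and column 6 has {3, 6}, leaving only 4.
Row 2, column 6: row 2 has {1, 5} and column 6 has {3, 4, 6}, leaving only 2.
Row 2 already has {1, 2, 5} and column 4 already has {1, 4, 5, 6}, so row 2, column 4 must be 3.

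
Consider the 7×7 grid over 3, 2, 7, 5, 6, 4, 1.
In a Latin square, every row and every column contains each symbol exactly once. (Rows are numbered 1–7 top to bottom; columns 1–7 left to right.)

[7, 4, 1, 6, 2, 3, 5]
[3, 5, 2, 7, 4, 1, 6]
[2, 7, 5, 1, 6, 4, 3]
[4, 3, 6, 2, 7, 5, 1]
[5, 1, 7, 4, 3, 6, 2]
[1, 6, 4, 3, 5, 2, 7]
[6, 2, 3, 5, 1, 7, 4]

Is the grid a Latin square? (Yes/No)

Each row is a permutation of the 7 symbols, and so is each column.

Yes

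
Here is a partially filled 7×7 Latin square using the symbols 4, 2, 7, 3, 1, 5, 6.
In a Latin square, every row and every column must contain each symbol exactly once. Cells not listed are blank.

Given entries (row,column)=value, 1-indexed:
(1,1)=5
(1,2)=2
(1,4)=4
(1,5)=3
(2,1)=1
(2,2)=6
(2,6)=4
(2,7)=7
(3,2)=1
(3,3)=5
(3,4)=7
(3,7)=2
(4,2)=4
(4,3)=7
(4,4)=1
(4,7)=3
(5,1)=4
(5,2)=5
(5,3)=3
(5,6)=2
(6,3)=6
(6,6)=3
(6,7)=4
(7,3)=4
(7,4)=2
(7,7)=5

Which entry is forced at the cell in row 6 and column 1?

Row 1, column 3: row 1 has {4, 2, 3, 5} and column 3 has {4, 7, 3, 5, 6}, leaving only 1.
Row 1, column 7: row 1 has {4, 2, 3, 1, 5} and column 7 has {4, 2, 7, 3, 5}, leaving only 6.
Row 1, column 6: row 1 has {4, 2, 3, 1, 5, 6} and column 6 has {4, 2, 3}, leaving only 7.
Row 2, column 3: row 2 has {4, 7, 1, 6} and column 3 has {4, 7, 3, 1, 5, 6}, leaving only 2.
Row 2, column 5: row 2 has {4, 2, 7, 1, 6} and column 5 has {3}, leaving only 5.
Row 2, column 4: row 2 has {4, 2, 7, 1, 5, 6} and column 4 has {4, 2, 7, 1}, leaving only 3.
Row 3, column 6: row 3 has {2, 7, 1, 5} and column 6 has {4, 2, 7, 3}, leaving only 6.
Row 3, column 1: row 3 has {2, 7, 1, 5, 6} and column 1 has {4, 1, 5}, leaving only 3.
Row 3, column 5: row 3 has {2, 7, 3, 1, 5, 6} and column 5 has {3, 5}, leaving only 4.
Row 4, column 6: row 4 has {4, 7, 3, 1} and column 6 has {4, 2, 7, 3, 6}, leaving only 5.
Row 5, column 4: row 5 has {4, 2, 3, 5} and column 4 has {4, 2, 7, 3, 1}, leaving only 6.
Row 5, column 7: row 5 has {4, 2, 3, 5, 6} and column 7 has {4, 2, 7, 3, 5, 6}, leaving only 1.
Row 5, column 5: row 5 has {4, 2, 3, 1, 5, 6} and column 5 has {4, 3, 5}, leaving only 7.
Row 6, column 2: row 6 has {4, 3, 6} and column 2 has {4, 2, 1, 5, 6}, leaving only 7.
Row 6 already has {4, 7, 3, 6} and column 1 already has {4, 3, 1, 5}, so row 6, column 1 must be 2.

2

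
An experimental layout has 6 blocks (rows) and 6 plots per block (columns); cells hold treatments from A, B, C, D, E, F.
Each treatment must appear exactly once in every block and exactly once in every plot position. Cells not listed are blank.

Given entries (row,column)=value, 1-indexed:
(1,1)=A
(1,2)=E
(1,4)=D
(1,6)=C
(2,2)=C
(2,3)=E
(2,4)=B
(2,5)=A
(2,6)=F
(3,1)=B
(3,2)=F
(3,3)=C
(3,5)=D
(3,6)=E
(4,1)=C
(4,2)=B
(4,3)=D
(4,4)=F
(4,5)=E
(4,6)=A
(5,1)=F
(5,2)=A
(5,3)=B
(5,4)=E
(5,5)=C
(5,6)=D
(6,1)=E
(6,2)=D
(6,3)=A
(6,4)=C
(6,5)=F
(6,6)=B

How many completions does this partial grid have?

1

Block 1, plot 3: eliminating its block and plot leaves {F}.
Block 1, plot 5: eliminating its block and plot leaves {B}.
Block 2, plot 1: eliminating its block and plot leaves {D}.
Block 3, plot 4: eliminating its block and plot leaves {A}.
Only one assignment across all blanks avoids any block or plot repeat, giving 1 completion.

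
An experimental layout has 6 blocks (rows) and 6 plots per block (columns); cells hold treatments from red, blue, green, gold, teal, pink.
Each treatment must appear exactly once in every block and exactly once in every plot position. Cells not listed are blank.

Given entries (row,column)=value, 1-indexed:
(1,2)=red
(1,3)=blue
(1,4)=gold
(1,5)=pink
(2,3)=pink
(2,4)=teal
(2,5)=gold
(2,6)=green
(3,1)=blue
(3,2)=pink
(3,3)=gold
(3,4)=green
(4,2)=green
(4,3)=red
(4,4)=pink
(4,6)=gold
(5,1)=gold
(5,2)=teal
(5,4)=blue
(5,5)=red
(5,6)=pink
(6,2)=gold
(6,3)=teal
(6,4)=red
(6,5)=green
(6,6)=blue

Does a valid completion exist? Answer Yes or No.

No block or plot among the givens repeats a symbol, and propagating forced cells runs into no contradiction.
One valid completion exists (for instance, green red blue gold pink teal / red blue pink teal gold green / blue pink gold green teal red / teal green red pink blue gold / gold teal green blue red pink / pink gold teal red green blue).

Yes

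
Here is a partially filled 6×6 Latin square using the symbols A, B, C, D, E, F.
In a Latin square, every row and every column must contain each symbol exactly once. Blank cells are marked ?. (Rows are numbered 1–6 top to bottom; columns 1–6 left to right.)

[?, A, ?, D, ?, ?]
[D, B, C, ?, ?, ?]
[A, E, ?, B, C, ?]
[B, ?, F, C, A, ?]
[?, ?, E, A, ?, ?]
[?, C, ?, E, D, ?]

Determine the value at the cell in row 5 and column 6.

Row 1, column 3: row 1 has {A, D} and column 3 has {C, E, F}, leaving only B.
Row 2, column 4: row 2 has {B, C, D} and column 4 has {A, B, C, D, E}, leaving only F.
Row 2, column 5: row 2 has {B, C, D, F} and column 5 has {A, C, D}, leaving only E.
Row 1, column 5: row 1 has {A, B, D} and column 5 has {A, C, D, E}, leaving only F.
Row 2, column 6: row 2 has {B, C, D, E, F} and column 6 has {}, leaving only A.
Row 3, column 3: row 3 has {A, B, C, E} and column 3 has {B, C, E, F}, leaving only D.
Row 3, column 6: row 3 has {A, B, C, D, E} and column 6 has {A}, leaving only F.
Row 4, column 2: row 4 has {A, B, C, F} and column 2 has {A, B, C, E}, leaving only D.
Row 4, column 6: row 4 has {A, B, C, D, F} and column 6 has {A, F}, leaving only E.
Row 1, column 6: row 1 has {A, B, D, F} and column 6 has {A, E, F}, leaving only C.
Row 1, column 1: row 1 has {A, B, C, D, F} and column 1 has {A, B, D}, leaving only E.
Row 5, column 2: row 5 has {A, E} and column 2 has {A, B, C, D, E}, leaving only F.
Row 5, column 1: row 5 has {A, E, F} and column 1 has {A, B, D, E}, leaving only C.
Row 5, column 5: row 5 has {A, C, E, F} and column 5 has {A, C, D, E, F}, leaving only B.
Row 5 already has {A, B, C, E, F} and column 6 already has {A, C, E, F}, so row 5, column 6 must be D.

D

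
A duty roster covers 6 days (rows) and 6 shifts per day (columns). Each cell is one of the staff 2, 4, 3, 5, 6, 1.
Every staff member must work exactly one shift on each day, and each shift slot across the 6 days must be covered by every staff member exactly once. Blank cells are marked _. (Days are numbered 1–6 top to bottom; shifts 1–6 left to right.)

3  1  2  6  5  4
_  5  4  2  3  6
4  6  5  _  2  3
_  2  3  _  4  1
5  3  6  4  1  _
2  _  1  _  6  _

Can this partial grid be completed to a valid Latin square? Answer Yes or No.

No day or shift among the givens repeats a symbol, and propagating forced cells runs into no contradiction.
One valid completion exists (for instance, 3 1 2 6 5 4 / 1 5 4 2 3 6 / 4 6 5 1 2 3 / 6 2 3 5 4 1 / 5 3 6 4 1 2 / 2 4 1 3 6 5).

Yes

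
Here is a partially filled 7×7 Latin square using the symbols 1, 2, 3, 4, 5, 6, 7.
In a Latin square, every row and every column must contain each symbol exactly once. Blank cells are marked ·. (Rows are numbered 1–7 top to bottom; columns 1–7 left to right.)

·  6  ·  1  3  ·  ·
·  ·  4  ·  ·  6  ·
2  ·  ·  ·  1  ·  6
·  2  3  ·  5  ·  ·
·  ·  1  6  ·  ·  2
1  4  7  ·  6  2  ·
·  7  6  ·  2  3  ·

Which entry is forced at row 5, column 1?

3

Row 2, column 5: row 2 has {4, 6} and column 5 has {1, 2, 3, 5, 6}, leaving only 7.
Row 3, column 3: row 3 has {1, 2, 6} and column 3 has {1, 3, 4, 6, 7}, leaving only 5.
Row 1, column 3: row 1 has {1, 3, 6} and column 3 has {1, 3, 4, 5, 6, 7}, leaving only 2.
Row 3, column 2: row 3 has {1, 2, 5, 6} and column 2 has {2, 4, 6, 7}, leaving only 3.
Row 5, column 2: row 5 has {1, 2, 6} and column 2 has {2, 3, 4, 6, 7}, leaving only 5.
Row 2, column 2: row 2 has {4, 6, 7} and column 2 has {2, 3, 4, 5, 6, 7}, leaving only 1.
Row 5, column 5: row 5 has {1, 2, 5, 6} and column 5 has {1, 2, 3, 5, 6, 7}, leaving only 4.
Row 5, column 6: row 5 has {1, 2, 4, 5, 6} and column 6 has {2, 3, 6}, leaving only 7.
Row 5 already has {1, 2, 4, 5, 6, 7} and column 1 already has {1, 2}, so row 5, column 1 must be 3.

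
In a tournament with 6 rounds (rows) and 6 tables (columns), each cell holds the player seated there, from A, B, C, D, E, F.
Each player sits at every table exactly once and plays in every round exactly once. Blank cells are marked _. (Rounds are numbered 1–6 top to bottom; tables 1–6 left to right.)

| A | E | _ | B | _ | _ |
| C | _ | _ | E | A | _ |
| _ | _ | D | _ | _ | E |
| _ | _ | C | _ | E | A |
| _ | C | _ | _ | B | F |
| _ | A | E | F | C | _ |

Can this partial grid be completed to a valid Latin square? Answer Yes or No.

No

Round 1, table 3: round 1 has {A, B, E} and table 3 has {C, D, E}, so it must be F.
Round 1, table 5: round 1 has {A, B, E, F} and table 5 has {A, B, C, E}, so it must be D.
Round 1, table 6: round 1 has {A, B, D, E, F} and table 6 has {A, E, F}, so it must be C.
Round 2, table 3: round 2 has {A, C, E} and table 3 has {C, D, E, F}, so it must be B.
Round 2, table 6: round 2 has {A, B, C, E} and table 6 has {A, C, E, F}, so it must be D.
Round 2, table 2: round 2 has {A, B, C, D, E} and table 2 has {A, C, E}, so it must be F.
Round 3, table 2: round 3 has {D, E} and table 2 has {A, C, E, F}, so it must be B.
Round 3, table 1: round 3 has {B, D, E} and table 1 has {A, C}, so it must be F.
Now round 3, table 5: round 3 together with table 5 already contain {A, B, C, D, E, F} — every symbol — so nothing can go there. The grid has no valid completion.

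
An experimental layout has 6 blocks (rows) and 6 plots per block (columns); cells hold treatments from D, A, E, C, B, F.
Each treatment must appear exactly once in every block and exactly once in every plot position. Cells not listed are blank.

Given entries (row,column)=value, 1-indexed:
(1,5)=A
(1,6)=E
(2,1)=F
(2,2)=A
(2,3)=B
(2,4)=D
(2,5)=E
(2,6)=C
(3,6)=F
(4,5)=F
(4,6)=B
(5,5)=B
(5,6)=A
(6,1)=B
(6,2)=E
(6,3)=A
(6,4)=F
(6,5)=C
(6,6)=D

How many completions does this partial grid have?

14

Block 1, plot 1: eliminating its block and plot leaves {D, C}.
Block 1, plot 2: eliminating its block and plot leaves {D, C, B, F}.
Block 1, plot 3: eliminating its block and plot leaves {D, C, F}.
Block 1, plot 4: eliminating its block and plot leaves {C, B}.
Block 3, plot 1: eliminating its block and plot leaves {D, A, E, C}.
Block 3, plot 2: eliminating its block and plot leaves {D, C, B}.
Block 3, plot 3: eliminating its block and plot leaves {D, E, C}.
Block 3, plot 4: eliminating its block and plot leaves {A, E, C, B}.
Block 3, plot 5: eliminating its block and plot leaves {D}.
Block 4, plot 1: eliminating its block and plot leaves {D, A, E, C}.
Block 4, plot 2: eliminating its block and plot leaves {D, C}.
Block 4, plot 3: eliminating its block and plot leaves {D, E, C}.
Block 4, plot 4: eliminating its block and plot leaves {A, E, C}.
Block 5, plot 1: eliminating its block and plot leaves {D, E, C}.
Block 5, plot 2: eliminating its block and plot leaves {D, C, F}.
Block 5, plot 3: eliminating its block and plot leaves {D, E, C, F}.
Block 5, plot 4: eliminating its block and plot leaves {E, C}.
Enumerating the assignments across these blanks that avoid any block or plot repeat gives 14 completions.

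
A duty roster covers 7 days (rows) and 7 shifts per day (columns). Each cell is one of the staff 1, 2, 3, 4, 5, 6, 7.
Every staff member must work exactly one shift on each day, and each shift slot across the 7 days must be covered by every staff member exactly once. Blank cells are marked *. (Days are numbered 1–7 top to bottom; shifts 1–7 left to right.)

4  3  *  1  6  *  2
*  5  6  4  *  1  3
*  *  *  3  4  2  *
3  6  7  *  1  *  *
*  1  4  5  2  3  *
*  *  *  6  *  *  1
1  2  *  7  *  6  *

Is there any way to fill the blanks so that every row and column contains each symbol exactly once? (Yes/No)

Yes

No day or shift among the givens repeats a symbol, and propagating forced cells runs into no contradiction.
One valid completion exists (for instance, 4 3 5 1 6 7 2 / 2 5 6 4 7 1 3 / 5 7 1 3 4 2 6 / 3 6 7 2 1 4 5 / 6 1 4 5 2 3 7 / 7 4 2 6 3 5 1 / 1 2 3 7 5 6 4).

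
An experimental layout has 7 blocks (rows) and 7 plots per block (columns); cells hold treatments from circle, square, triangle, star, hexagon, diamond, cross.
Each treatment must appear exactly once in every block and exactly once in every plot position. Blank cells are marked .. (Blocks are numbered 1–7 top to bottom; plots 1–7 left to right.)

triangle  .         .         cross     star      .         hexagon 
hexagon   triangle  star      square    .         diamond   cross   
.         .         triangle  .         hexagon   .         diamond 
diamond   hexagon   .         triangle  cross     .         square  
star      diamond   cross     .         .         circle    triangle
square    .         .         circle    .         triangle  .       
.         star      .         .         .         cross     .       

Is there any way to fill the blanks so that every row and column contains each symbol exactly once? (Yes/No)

Block 1, plot 6: block 1 has {triangle, star, hexagon, cross} and plot 6 has {circle, triangle, diamond, cross}, so it must be square.
Block 1, plot 2: block 1 has {square, triangle, star, hexagon, cross} and plot 2 has {triangle, star, hexagon, diamond}, so it must be circle.
Block 1, plot 3: block 1 has {circle, square, triangle, star, hexagon, cross} and plot 3 has {triangle, star, cross}, so it must be diamond.
Block 2, plot 5: block 2 has {square, triangle, star, hexagon, diamond, cross} and plot 5 has {star, hexagon, cross}, so it must be circle.
Block 3, plot 4: block 3 has {triangle, hexagon, diamond} and plot 4 has {circle, square, triangle, cross}, so it must be star.
Now block 3, plot 6: block 3 together with plot 6 already contain {circle, square, triangle, star, hexagon, diamond, cross} — every symbol — so nothing can go there. The grid has no valid completion.

No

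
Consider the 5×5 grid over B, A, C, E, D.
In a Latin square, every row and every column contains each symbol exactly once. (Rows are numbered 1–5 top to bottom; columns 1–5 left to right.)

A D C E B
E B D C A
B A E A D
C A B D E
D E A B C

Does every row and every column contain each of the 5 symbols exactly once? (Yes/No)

No

Row 3 contains A twice (at columns 2 and 4), so it is not a permutation.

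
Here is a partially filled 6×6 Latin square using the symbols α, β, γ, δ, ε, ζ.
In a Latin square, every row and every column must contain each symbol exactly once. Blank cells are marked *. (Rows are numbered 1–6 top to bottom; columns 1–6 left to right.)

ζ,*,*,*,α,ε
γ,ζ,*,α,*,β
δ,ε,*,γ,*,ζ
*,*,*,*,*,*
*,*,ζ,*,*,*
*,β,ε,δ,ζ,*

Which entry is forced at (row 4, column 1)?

ε

Row 1, column 4: row 1 has {α, ε, ζ} and column 4 has {α, γ, δ}, leaving only β.
Row 2, column 3: row 2 has {α, β, γ, ζ} and column 3 has {ε, ζ}, leaving only δ.
Row 1, column 3: row 1 has {α, β, ε, ζ} and column 3 has {δ, ε, ζ}, leaving only γ.
Row 1, column 2: row 1 has {α, β, γ, ε, ζ} and column 2 has {β, ε, ζ}, leaving only δ.
Row 2, column 5: row 2 has {α, β, γ, δ, ζ} and column 5 has {α, ζ}, leaving only ε.
Row 3, column 5: row 3 has {γ, δ, ε, ζ} and column 5 has {α, ε, ζ}, leaving only β.
Row 3, column 3: row 3 has {β, γ, δ, ε, ζ} and column 3 has {γ, δ, ε, ζ}, leaving only α.
Row 4, column 3: row 4 has {} and column 3 has {α, γ, δ, ε, ζ}, leaving only β.
Row 5, column 4: row 5 has {ζ} and column 4 has {α, β, γ, δ}, leaving only ε.
Row 4, column 4: row 4 has {β} and column 4 has {α, β, γ, δ, ε}, leaving only ζ.
Row 6, column 1: row 6 has {β, δ, ε, ζ} and column 1 has {γ, δ, ζ}, leaving only α.
Row 4 already has {β, ζ} and column 1 already has {α, γ, δ, ζ}, so row 4, column 1 must be ε.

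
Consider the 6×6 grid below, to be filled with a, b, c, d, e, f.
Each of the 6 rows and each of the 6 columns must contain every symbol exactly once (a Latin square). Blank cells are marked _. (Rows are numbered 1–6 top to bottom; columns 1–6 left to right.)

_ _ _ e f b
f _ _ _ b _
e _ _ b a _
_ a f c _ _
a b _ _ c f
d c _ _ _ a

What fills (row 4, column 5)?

d

Row 1, column 1: row 1 has {b, e, f} and column 1 has {a, d, e, f}, leaving only c.
Row 1, column 2: row 1 has {b, c, e, f} and column 2 has {a, b, c}, leaving only d.
Row 1, column 3: row 1 has {b, c, d, e, f} and column 3 has {f}, leaving only a.
Row 2, column 2: row 2 has {b, f} and column 2 has {a, b, c, d}, leaving only e.
Row 3, column 2: row 3 has {a, b, e} and column 2 has {a, b, c, d, e}, leaving only f.
Row 4, column 1: row 4 has {a, c, f} and column 1 has {a, c, d, e, f}, leaving only b.
Row 5, column 4: row 5 has {a, b, c, f} and column 4 has {b, c, e}, leaving only d.
Row 2, column 4: row 2 has {b, e, f} and column 4 has {b, c, d, e}, leaving only a.
Row 5, column 3: row 5 has {a, b, c, d, f} and column 3 has {a, f}, leaving only e.
Row 6, column 3: row 6 has {a, c, d} and column 3 has {a, e, f}, leaving only b.
Row 6, column 4: row 6 has {a, b, c, d} and column 4 has {a, b, c, d, e}, leaving only f.
Row 6, column 5: row 6 has {a, b, c, d, f} and column 5 has {a, b, c, f}, leaving only e.
Row 4 already has {a, b, c, f} and column 5 already has {a, b, c, e, f}, so row 4, column 5 must be d.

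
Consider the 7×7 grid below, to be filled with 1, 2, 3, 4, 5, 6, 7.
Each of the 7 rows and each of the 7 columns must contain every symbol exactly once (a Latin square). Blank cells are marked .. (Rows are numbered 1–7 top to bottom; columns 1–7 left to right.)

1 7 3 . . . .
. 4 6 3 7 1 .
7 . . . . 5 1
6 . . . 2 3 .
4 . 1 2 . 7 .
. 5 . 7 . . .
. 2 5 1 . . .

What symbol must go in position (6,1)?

2

Row 4, column 2: row 4 has {2, 3, 6} and column 2 has {2, 4, 5, 7}, leaving only 1.
Row 7, column 1: row 7 has {1, 2, 5} and column 1 has {1, 4, 6, 7}, leaving only 3.
Row 6 already has {5, 7} and column 1 already has {1, 3, 4, 6, 7}, so row 6, column 1 must be 2.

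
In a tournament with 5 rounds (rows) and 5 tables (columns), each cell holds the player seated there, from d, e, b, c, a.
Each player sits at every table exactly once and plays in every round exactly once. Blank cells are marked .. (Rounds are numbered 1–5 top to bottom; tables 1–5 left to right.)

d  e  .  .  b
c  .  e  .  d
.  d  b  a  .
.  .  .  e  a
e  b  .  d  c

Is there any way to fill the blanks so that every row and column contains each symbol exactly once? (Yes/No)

Round 3, table 1: round 3 together with table 1 already contain {d, e, b, c, a} — every symbol — so nothing can go there. The grid has no valid completion.

No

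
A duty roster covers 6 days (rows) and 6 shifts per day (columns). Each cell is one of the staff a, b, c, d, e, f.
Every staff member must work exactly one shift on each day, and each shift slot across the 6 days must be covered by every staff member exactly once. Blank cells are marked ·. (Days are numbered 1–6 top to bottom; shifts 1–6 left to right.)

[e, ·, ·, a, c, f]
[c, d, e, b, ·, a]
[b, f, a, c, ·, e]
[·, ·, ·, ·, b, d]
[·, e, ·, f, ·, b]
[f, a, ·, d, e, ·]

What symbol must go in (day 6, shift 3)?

b

Day 1, shift 2: day 1 has {a, c, e, f} and shift 2 has {a, d, e, f}, leaving only b.
Day 1, shift 3: day 1 has {a, b, c, e, f} and shift 3 has {a, e}, leaving only d.
Day 2, shift 5: day 2 has {a, b, c, d, e} and shift 5 has {b, c, e}, leaving only f.
Day 3, shift 5: day 3 has {a, b, c, e, f} and shift 5 has {b, c, e, f}, leaving only d.
Day 4, shift 1: day 4 has {b, d} and shift 1 has {b, c, e, f}, leaving only a.
Day 4, shift 2: day 4 has {a, b, d} and shift 2 has {a, b, d, e, f}, leaving only c.
Day 4, shift 3: day 4 has {a, b, c, d} and shift 3 has {a, d, e}, leaving only f.
Day 4, shift 4: day 4 has {a, b, c, d, f} and shift 4 has {a, b, c, d, f}, leaving only e.
Day 5, shift 1: day 5 has {b, e, f} and shift 1 has {a, b, c, e, f}, leaving only d.
Day 5, shift 3: day 5 has {b, d, e, f} and shift 3 has {a, d, e, f}, leaving only c.
Day 6 already has {a, d, e, f} and shift 3 already has {a, c, d, e, f}, so day 6, shift 3 must be b.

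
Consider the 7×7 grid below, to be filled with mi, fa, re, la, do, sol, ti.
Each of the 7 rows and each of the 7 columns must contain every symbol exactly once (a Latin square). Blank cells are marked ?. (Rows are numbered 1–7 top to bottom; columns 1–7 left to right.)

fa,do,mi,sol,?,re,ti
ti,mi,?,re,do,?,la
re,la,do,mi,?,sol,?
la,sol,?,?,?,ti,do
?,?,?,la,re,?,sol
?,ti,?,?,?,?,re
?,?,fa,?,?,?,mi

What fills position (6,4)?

do

Row 1, column 5: row 1 has {mi, fa, re, do, sol, ti} and column 5 has {re, do}, leaving only la.
Row 2, column 3: row 2 has {mi, re, la, do, ti} and column 3 has {mi, fa, do}, leaving only sol.
Row 2, column 6: row 2 has {mi, re, la, do, sol, ti} and column 6 has {re, sol, ti}, leaving only fa.
Row 3, column 7: row 3 has {mi, re, la, do, sol} and column 7 has {mi, re, la, do, sol, ti}, leaving only fa.
Row 3, column 5: row 3 has {mi, fa, re, la, do, sol} and column 5 has {re, la, do}, leaving only ti.
Row 4, column 3: row 4 has {la, do, sol, ti} and column 3 has {mi, fa, do, sol}, leaving only re.
Row 4, column 4: row 4 has {re, la, do, sol, ti} and column 4 has {mi, re, la, sol}, leaving only fa.
Row 6 already has {re, ti} and column 4 already has {mi, fa, re, la, sol}, so row 6, column 4 must be do.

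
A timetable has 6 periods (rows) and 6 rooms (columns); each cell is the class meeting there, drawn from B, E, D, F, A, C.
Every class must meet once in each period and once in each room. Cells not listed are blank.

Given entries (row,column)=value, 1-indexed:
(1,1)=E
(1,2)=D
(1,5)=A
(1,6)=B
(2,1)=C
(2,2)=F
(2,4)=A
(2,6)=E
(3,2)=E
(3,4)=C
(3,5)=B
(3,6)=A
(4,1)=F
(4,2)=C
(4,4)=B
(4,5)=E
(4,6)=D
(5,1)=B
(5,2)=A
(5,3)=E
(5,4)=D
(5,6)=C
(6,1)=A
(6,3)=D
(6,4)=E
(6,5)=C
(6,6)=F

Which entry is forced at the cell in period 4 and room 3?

A

Period 4 already has {B, E, D, F, C} and room 3 already has {E, D}, so period 4, room 3 must be A.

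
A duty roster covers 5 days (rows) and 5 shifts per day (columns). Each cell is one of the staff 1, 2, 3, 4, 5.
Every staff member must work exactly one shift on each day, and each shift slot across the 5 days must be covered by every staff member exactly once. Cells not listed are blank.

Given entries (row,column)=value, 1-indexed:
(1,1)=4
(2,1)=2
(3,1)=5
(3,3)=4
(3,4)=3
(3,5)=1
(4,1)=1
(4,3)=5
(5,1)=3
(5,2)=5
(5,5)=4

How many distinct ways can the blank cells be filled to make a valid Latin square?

Day 1, shift 2: eliminating its day and shift leaves {1, 2, 3}.
Day 1, shift 3: eliminating its day and shift leaves {1, 2, 3}.
Day 1, shift 4: eliminating its day and shift leaves {1, 2, 5}.
Day 1, shift 5: eliminating its day and shift leaves {2, 3, 5}.
Day 2, shift 2: eliminating its day and shift leaves {1, 3, 4}.
Day 2, shift 3: eliminating its day and shift leaves {1, 3}.
Day 2, shift 4: eliminating its day and shift leaves {1, 4, 5}.
Day 2, shift 5: eliminating its day and shift leaves {3, 5}.
Day 3, shift 2: eliminating its day and shift leaves {2}.
Day 4, shift 2: eliminating its day and shift leaves {2, 3, 4}.
Day 4, shift 4: eliminating its day and shift leaves {2, 4}.
Day 4, shift 5: eliminating its day and shift leaves {2, 3}.
Day 5, shift 3: eliminating its day and shift leaves {1, 2}.
Day 5, shift 4: eliminating its day and shift leaves {1, 2}.
Enumerating the assignments across these blanks that avoid any day or shift repeat gives 4 completions.

4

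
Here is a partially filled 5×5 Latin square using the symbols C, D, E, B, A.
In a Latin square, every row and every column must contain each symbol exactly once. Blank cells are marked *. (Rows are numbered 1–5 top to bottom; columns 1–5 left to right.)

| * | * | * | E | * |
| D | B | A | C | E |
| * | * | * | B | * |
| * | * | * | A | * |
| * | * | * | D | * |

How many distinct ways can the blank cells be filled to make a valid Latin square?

56

Row 1, column 1: eliminating its row and column leaves {C, B, A}.
Row 1, column 2: eliminating its row and column leaves {C, D, A}.
Row 1, column 3: eliminating its row and column leaves {C, D, B}.
Row 1, column 5: eliminating its row and column leaves {C, D, B, A}.
Row 3, column 1: eliminating its row and column leaves {C, E, A}.
Row 3, column 2: eliminating its row and column leaves {C, D, E, A}.
Row 3, column 3: eliminating its row and column leaves {C, D, E}.
Row 3, column 5: eliminating its row and column leaves {C, D, A}.
Row 4, column 1: eliminating its row and column leaves {C, E, B}.
Row 4, column 2: eliminating its row and column leaves {C, D, E}.
Row 4, column 3: eliminating its row and column leaves {C, D, E, B}.
Row 4, column 5: eliminating its row and column leaves {C, D, B}.
Row 5, column 1: eliminating its row and column leaves {C, E, B, A}.
Row 5, column 2: eliminating its row and column leaves {C, E, A}.
Row 5, column 3: eliminating its row and column leaves {C, E, B}.
Row 5, column 5: eliminating its row and column leaves {C, B, A}.
Enumerating the assignments across these blanks that avoid any row or column repeat gives 56 completions.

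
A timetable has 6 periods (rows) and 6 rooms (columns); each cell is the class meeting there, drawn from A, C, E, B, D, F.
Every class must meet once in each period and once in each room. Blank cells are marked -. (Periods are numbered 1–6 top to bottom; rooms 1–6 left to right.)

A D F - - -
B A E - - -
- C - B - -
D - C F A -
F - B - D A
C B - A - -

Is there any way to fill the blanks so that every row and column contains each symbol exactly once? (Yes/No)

No

Period 3, room 1: period 3 has {C, B} and room 1 has {A, C, B, D, F}, so it must be E.
Period 3, room 5: period 3 has {C, E, B} and room 5 has {A, D}, so it must be F.
Period 2, room 5: period 2 has {A, E, B} and room 5 has {A, D, F}, so it must be C.
Period 2, room 4: period 2 has {A, C, E, B} and room 4 has {A, B, F}, so it must be D.
Period 2, room 6: period 2 has {A, C, E, B, D} and room 6 has {A}, so it must be F.
Period 3, room 6: period 3 has {C, E, B, F} and room 6 has {A, F}, so it must be D.
Period 3, room 3: period 3 has {C, E, B, D, F} and room 3 has {C, E, B, F}, so it must be A.
Period 4, room 2: period 4 has {A, C, D, F} and room 2 has {A, C, B, D}, so it must be E.
Now period 5, room 2: period 5 together with room 2 already contain {A, C, E, B, D, F} — every symbol — so nothing can go there. The grid has no valid completion.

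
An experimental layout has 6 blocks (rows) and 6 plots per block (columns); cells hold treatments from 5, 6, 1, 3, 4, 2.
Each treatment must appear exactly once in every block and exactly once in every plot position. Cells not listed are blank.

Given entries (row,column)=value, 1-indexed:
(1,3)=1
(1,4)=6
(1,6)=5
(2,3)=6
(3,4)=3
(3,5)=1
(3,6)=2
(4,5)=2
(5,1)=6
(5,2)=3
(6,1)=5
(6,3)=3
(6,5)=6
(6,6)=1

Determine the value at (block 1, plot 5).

Block 3, plot 1: block 3 has {1, 3, 2} and plot 1 has {5, 6}, leaving only 4.
Block 3, plot 3: block 3 has {1, 3, 4, 2} and plot 3 has {6, 1, 3}, leaving only 5.
Block 3, plot 2: block 3 has {5, 1, 3, 4, 2} and plot 2 has {3}, leaving only 6.
Block 4, plot 3: block 4 has {2} and plot 3 has {5, 6, 1, 3}, leaving only 4.
Block 5, plot 3: block 5 has {6, 3} and plot 3 has {5, 6, 1, 3, 4}, leaving only 2.
Block 5, plot 6: block 5 has {6, 3, 2} and plot 6 has {5, 1, 2}, leaving only 4.
Block 2, plot 6: block 2 has {6} and plot 6 has {5, 1, 4, 2}, leaving only 3.
Block 4, plot 6: block 4 has {4, 2} and plot 6 has {5, 1, 3, 4, 2}, leaving only 6.
Block 5, plot 5: block 5 has {6, 3, 4, 2} and plot 5 has {6, 1, 2}, leaving only 5.
Block 2, plot 5: block 2 has {6, 3} and plot 5 has {5, 6, 1, 2}, leaving only 4.
Block 1 already has {5, 6, 1} and plot 5 already has {5, 6, 1, 4, 2}, so block 1, plot 5 must be 3.

3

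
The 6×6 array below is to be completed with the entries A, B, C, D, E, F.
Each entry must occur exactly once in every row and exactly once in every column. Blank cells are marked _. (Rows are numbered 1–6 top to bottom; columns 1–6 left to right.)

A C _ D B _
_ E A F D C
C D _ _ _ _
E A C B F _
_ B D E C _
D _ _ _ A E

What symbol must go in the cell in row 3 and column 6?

Row 1, column 6: row 1 has {A, B, C, D} and column 6 has {C, E}, leaving only F.
Row 1, column 3: row 1 has {A, B, C, D, F} and column 3 has {A, C, D}, leaving only E.
Row 2, column 1: row 2 has {A, C, D, E, F} and column 1 has {A, C, D, E}, leaving only B.
Row 3, column 4: row 3 has {C, D} and column 4 has {B, D, E, F}, leaving only A.
Row 3 already has {A, C, D} and column 6 already has {C, E, F}, so row 3, column 6 must be B.

B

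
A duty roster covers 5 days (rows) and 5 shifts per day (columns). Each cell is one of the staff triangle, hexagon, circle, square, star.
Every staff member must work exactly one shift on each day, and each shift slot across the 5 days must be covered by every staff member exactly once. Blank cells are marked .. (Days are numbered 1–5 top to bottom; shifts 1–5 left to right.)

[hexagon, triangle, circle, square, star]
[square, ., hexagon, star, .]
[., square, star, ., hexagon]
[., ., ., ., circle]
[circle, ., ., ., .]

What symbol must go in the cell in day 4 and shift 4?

triangle

Day 2, shift 2: day 2 has {hexagon, square, star} and shift 2 has {triangle, square}, leaving only circle.
Day 2, shift 5: day 2 has {hexagon, circle, square, star} and shift 5 has {hexagon, circle, star}, leaving only triangle.
Day 3, shift 1: day 3 has {hexagon, square, star} and shift 1 has {hexagon, circle, square}, leaving only triangle.
Day 3, shift 4: day 3 has {triangle, hexagon, square, star} and shift 4 has {square, star}, leaving only circle.
Day 4, shift 1: day 4 has {circle} and shift 1 has {triangle, hexagon, circle, square}, leaving only star.
Day 4, shift 2: day 4 has {circle, star} and shift 2 has {triangle, circle, square}, leaving only hexagon.
Day 4 already has {hexagon, circle, star} and shift 4 already has {circle, square, star}, so day 4, shift 4 must be triangle.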